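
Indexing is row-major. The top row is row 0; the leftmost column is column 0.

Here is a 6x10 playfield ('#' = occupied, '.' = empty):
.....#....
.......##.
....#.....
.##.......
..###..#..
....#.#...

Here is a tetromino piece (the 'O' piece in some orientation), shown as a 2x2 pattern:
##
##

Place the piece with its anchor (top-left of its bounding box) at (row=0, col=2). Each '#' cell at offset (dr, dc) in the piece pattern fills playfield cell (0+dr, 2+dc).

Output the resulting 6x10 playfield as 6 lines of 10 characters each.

Answer: ..##.#....
..##...##.
....#.....
.##.......
..###..#..
....#.#...

Derivation:
Fill (0+0,2+0) = (0,2)
Fill (0+0,2+1) = (0,3)
Fill (0+1,2+0) = (1,2)
Fill (0+1,2+1) = (1,3)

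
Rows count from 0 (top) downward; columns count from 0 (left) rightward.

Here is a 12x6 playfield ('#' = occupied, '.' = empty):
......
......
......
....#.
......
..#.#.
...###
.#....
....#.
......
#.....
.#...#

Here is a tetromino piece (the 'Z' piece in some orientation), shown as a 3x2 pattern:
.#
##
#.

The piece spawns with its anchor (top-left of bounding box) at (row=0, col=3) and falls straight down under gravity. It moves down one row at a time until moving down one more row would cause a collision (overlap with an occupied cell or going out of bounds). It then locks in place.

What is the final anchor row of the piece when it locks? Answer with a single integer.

Answer: 1

Derivation:
Spawn at (row=0, col=3). Try each row:
  row 0: fits
  row 1: fits
  row 2: blocked -> lock at row 1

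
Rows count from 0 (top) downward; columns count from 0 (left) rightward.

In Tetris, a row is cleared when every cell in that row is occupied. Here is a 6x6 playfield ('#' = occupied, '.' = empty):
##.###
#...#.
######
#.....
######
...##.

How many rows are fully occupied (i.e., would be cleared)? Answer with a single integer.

Answer: 2

Derivation:
Check each row:
  row 0: 1 empty cell -> not full
  row 1: 4 empty cells -> not full
  row 2: 0 empty cells -> FULL (clear)
  row 3: 5 empty cells -> not full
  row 4: 0 empty cells -> FULL (clear)
  row 5: 4 empty cells -> not full
Total rows cleared: 2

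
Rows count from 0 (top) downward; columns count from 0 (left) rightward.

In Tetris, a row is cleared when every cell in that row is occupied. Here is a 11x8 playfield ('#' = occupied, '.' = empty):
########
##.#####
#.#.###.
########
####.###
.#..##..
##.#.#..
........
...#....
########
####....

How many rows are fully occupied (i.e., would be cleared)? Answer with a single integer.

Check each row:
  row 0: 0 empty cells -> FULL (clear)
  row 1: 1 empty cell -> not full
  row 2: 3 empty cells -> not full
  row 3: 0 empty cells -> FULL (clear)
  row 4: 1 empty cell -> not full
  row 5: 5 empty cells -> not full
  row 6: 4 empty cells -> not full
  row 7: 8 empty cells -> not full
  row 8: 7 empty cells -> not full
  row 9: 0 empty cells -> FULL (clear)
  row 10: 4 empty cells -> not full
Total rows cleared: 3

Answer: 3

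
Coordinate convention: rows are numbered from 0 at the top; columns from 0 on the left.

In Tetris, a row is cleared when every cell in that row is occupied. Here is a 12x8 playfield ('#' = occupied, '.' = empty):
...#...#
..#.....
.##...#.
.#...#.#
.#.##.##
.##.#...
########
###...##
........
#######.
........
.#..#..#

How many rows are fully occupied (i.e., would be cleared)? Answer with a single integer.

Answer: 1

Derivation:
Check each row:
  row 0: 6 empty cells -> not full
  row 1: 7 empty cells -> not full
  row 2: 5 empty cells -> not full
  row 3: 5 empty cells -> not full
  row 4: 3 empty cells -> not full
  row 5: 5 empty cells -> not full
  row 6: 0 empty cells -> FULL (clear)
  row 7: 3 empty cells -> not full
  row 8: 8 empty cells -> not full
  row 9: 1 empty cell -> not full
  row 10: 8 empty cells -> not full
  row 11: 5 empty cells -> not full
Total rows cleared: 1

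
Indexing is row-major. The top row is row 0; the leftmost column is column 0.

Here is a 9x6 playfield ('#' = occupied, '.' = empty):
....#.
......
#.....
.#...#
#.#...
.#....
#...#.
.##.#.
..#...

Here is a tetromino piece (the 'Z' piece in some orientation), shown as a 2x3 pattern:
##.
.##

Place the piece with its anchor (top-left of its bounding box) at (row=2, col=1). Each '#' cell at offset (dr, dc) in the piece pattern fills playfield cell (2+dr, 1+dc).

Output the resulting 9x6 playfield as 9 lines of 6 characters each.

Answer: ....#.
......
###...
.###.#
#.#...
.#....
#...#.
.##.#.
..#...

Derivation:
Fill (2+0,1+0) = (2,1)
Fill (2+0,1+1) = (2,2)
Fill (2+1,1+1) = (3,2)
Fill (2+1,1+2) = (3,3)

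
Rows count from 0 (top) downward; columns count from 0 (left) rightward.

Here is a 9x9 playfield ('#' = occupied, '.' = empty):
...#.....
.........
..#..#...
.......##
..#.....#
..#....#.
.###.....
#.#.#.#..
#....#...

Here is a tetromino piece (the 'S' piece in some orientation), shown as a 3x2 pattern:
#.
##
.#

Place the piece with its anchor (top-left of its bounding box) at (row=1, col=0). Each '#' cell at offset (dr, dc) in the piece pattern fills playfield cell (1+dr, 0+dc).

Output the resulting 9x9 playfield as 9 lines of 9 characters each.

Answer: ...#.....
#........
###..#...
.#.....##
..#.....#
..#....#.
.###.....
#.#.#.#..
#....#...

Derivation:
Fill (1+0,0+0) = (1,0)
Fill (1+1,0+0) = (2,0)
Fill (1+1,0+1) = (2,1)
Fill (1+2,0+1) = (3,1)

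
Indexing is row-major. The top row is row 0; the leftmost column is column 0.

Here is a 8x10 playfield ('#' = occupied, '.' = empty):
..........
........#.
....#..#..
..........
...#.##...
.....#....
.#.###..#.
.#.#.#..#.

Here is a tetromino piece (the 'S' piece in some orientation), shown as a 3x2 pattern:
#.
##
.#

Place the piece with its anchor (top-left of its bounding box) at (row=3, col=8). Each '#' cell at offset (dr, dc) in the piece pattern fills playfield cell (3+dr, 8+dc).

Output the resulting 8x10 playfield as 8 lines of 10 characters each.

Fill (3+0,8+0) = (3,8)
Fill (3+1,8+0) = (4,8)
Fill (3+1,8+1) = (4,9)
Fill (3+2,8+1) = (5,9)

Answer: ..........
........#.
....#..#..
........#.
...#.##.##
.....#...#
.#.###..#.
.#.#.#..#.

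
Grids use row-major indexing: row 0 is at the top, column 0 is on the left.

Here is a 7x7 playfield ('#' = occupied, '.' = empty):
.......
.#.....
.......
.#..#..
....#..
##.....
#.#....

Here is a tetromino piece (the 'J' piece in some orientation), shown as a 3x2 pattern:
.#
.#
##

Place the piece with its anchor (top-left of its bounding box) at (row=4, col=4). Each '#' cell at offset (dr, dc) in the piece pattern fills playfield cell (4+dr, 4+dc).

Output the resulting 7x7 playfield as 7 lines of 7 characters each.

Answer: .......
.#.....
.......
.#..#..
....##.
##...#.
#.#.##.

Derivation:
Fill (4+0,4+1) = (4,5)
Fill (4+1,4+1) = (5,5)
Fill (4+2,4+0) = (6,4)
Fill (4+2,4+1) = (6,5)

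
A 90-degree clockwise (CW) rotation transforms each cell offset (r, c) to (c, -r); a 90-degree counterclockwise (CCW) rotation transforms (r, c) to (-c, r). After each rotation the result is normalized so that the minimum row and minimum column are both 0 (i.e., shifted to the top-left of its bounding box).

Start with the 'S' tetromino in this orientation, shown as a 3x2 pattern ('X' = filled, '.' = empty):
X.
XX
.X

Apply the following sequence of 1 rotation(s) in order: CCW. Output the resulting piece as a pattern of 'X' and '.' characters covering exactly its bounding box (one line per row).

Start:
X.
XX
.X
After rotation 1 (CCW):
.XX
XX.

Answer: .XX
XX.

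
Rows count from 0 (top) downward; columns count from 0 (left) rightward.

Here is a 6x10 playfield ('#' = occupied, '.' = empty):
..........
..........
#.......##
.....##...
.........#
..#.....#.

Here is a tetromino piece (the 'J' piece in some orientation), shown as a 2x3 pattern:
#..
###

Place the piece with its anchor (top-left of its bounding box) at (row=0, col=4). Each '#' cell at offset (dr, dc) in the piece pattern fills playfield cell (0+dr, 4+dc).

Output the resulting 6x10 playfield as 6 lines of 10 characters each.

Fill (0+0,4+0) = (0,4)
Fill (0+1,4+0) = (1,4)
Fill (0+1,4+1) = (1,5)
Fill (0+1,4+2) = (1,6)

Answer: ....#.....
....###...
#.......##
.....##...
.........#
..#.....#.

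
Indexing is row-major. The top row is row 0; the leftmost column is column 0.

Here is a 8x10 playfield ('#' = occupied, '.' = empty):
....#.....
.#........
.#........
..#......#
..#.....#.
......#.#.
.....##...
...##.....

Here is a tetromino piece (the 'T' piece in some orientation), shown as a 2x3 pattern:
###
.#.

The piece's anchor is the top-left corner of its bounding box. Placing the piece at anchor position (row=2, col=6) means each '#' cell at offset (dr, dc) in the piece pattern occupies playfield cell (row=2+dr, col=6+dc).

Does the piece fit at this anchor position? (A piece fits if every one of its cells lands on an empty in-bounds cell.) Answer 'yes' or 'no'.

Answer: yes

Derivation:
Check each piece cell at anchor (2, 6):
  offset (0,0) -> (2,6): empty -> OK
  offset (0,1) -> (2,7): empty -> OK
  offset (0,2) -> (2,8): empty -> OK
  offset (1,1) -> (3,7): empty -> OK
All cells valid: yes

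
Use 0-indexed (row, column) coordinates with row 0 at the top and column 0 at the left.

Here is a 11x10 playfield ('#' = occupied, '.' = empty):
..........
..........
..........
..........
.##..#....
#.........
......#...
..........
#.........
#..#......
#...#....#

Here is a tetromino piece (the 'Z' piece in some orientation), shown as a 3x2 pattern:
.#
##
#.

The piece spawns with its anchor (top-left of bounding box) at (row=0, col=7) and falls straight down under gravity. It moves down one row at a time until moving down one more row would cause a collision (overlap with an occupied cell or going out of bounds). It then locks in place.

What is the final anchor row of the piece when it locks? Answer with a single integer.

Answer: 8

Derivation:
Spawn at (row=0, col=7). Try each row:
  row 0: fits
  row 1: fits
  row 2: fits
  row 3: fits
  row 4: fits
  row 5: fits
  row 6: fits
  row 7: fits
  row 8: fits
  row 9: blocked -> lock at row 8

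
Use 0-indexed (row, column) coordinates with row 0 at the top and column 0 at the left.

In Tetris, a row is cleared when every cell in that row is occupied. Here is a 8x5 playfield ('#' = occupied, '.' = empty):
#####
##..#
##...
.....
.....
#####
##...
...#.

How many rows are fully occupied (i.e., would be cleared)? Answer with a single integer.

Check each row:
  row 0: 0 empty cells -> FULL (clear)
  row 1: 2 empty cells -> not full
  row 2: 3 empty cells -> not full
  row 3: 5 empty cells -> not full
  row 4: 5 empty cells -> not full
  row 5: 0 empty cells -> FULL (clear)
  row 6: 3 empty cells -> not full
  row 7: 4 empty cells -> not full
Total rows cleared: 2

Answer: 2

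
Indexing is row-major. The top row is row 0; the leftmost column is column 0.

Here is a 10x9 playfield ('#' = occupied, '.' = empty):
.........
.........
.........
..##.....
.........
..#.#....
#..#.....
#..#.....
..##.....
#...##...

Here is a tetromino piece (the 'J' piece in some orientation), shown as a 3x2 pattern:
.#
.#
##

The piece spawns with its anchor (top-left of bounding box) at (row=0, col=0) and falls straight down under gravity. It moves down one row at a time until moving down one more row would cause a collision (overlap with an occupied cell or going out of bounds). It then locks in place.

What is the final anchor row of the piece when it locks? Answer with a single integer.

Answer: 3

Derivation:
Spawn at (row=0, col=0). Try each row:
  row 0: fits
  row 1: fits
  row 2: fits
  row 3: fits
  row 4: blocked -> lock at row 3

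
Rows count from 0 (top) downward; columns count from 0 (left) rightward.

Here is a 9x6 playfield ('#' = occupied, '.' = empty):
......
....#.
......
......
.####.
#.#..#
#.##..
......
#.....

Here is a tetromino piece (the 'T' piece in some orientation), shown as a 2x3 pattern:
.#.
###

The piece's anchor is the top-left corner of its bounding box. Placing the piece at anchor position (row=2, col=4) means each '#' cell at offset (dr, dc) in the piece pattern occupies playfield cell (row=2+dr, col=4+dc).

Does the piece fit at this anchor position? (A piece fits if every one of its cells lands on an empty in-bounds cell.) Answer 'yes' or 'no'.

Check each piece cell at anchor (2, 4):
  offset (0,1) -> (2,5): empty -> OK
  offset (1,0) -> (3,4): empty -> OK
  offset (1,1) -> (3,5): empty -> OK
  offset (1,2) -> (3,6): out of bounds -> FAIL
All cells valid: no

Answer: no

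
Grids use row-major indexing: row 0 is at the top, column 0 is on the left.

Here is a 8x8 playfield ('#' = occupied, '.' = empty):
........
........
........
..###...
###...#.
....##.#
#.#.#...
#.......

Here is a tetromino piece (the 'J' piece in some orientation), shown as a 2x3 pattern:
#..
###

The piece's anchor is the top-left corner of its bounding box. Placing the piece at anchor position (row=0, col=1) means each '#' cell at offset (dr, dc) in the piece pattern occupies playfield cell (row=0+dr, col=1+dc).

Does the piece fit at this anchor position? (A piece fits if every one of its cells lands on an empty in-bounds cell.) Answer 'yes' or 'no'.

Check each piece cell at anchor (0, 1):
  offset (0,0) -> (0,1): empty -> OK
  offset (1,0) -> (1,1): empty -> OK
  offset (1,1) -> (1,2): empty -> OK
  offset (1,2) -> (1,3): empty -> OK
All cells valid: yes

Answer: yes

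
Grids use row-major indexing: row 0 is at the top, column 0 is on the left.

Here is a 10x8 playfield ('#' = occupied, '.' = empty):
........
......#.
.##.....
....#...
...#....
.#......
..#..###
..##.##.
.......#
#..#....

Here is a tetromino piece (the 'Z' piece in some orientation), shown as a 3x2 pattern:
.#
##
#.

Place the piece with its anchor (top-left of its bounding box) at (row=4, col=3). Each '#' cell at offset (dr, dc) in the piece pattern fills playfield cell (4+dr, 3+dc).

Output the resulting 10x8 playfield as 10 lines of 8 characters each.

Fill (4+0,3+1) = (4,4)
Fill (4+1,3+0) = (5,3)
Fill (4+1,3+1) = (5,4)
Fill (4+2,3+0) = (6,3)

Answer: ........
......#.
.##.....
....#...
...##...
.#.##...
..##.###
..##.##.
.......#
#..#....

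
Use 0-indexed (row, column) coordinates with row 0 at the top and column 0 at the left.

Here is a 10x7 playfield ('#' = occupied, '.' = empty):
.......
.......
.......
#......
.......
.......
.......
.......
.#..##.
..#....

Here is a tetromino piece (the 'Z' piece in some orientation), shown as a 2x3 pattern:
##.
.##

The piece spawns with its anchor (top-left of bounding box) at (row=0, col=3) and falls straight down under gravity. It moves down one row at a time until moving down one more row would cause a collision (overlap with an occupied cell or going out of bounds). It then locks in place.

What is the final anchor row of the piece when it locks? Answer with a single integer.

Spawn at (row=0, col=3). Try each row:
  row 0: fits
  row 1: fits
  row 2: fits
  row 3: fits
  row 4: fits
  row 5: fits
  row 6: fits
  row 7: blocked -> lock at row 6

Answer: 6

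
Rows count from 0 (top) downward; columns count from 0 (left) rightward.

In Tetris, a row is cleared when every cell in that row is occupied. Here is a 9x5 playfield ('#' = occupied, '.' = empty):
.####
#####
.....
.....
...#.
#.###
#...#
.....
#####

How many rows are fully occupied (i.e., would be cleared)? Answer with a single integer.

Answer: 2

Derivation:
Check each row:
  row 0: 1 empty cell -> not full
  row 1: 0 empty cells -> FULL (clear)
  row 2: 5 empty cells -> not full
  row 3: 5 empty cells -> not full
  row 4: 4 empty cells -> not full
  row 5: 1 empty cell -> not full
  row 6: 3 empty cells -> not full
  row 7: 5 empty cells -> not full
  row 8: 0 empty cells -> FULL (clear)
Total rows cleared: 2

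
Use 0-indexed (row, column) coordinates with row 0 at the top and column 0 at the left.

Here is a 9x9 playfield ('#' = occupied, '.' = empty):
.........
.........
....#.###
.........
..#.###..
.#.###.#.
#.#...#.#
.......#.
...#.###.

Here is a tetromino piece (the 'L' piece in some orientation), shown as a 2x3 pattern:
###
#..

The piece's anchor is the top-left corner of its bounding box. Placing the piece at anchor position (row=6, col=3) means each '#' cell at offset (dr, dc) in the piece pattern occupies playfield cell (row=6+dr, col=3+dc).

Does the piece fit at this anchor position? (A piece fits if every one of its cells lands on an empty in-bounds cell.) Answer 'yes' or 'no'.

Check each piece cell at anchor (6, 3):
  offset (0,0) -> (6,3): empty -> OK
  offset (0,1) -> (6,4): empty -> OK
  offset (0,2) -> (6,5): empty -> OK
  offset (1,0) -> (7,3): empty -> OK
All cells valid: yes

Answer: yes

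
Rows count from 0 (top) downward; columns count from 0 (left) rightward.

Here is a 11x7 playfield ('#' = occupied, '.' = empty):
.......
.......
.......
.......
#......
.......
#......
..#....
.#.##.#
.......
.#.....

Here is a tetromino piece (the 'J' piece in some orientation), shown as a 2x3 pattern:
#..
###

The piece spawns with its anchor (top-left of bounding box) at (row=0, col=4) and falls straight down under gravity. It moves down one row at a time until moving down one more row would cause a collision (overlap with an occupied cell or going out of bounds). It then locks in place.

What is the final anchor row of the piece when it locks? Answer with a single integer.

Answer: 6

Derivation:
Spawn at (row=0, col=4). Try each row:
  row 0: fits
  row 1: fits
  row 2: fits
  row 3: fits
  row 4: fits
  row 5: fits
  row 6: fits
  row 7: blocked -> lock at row 6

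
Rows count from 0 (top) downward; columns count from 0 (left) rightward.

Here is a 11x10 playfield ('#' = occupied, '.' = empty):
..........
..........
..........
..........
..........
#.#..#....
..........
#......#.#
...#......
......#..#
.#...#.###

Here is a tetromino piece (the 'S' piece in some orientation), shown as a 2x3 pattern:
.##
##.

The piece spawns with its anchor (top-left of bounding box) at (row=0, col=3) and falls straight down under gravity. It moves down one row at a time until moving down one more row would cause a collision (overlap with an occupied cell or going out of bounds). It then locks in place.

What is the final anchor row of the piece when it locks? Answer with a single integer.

Answer: 4

Derivation:
Spawn at (row=0, col=3). Try each row:
  row 0: fits
  row 1: fits
  row 2: fits
  row 3: fits
  row 4: fits
  row 5: blocked -> lock at row 4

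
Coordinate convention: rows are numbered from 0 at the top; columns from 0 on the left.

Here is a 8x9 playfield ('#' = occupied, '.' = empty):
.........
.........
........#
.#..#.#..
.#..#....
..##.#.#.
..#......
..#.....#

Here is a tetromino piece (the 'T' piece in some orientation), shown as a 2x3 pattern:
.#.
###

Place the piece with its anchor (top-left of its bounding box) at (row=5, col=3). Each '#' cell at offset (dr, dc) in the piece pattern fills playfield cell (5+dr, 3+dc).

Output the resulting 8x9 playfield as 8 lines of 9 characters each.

Fill (5+0,3+1) = (5,4)
Fill (5+1,3+0) = (6,3)
Fill (5+1,3+1) = (6,4)
Fill (5+1,3+2) = (6,5)

Answer: .........
.........
........#
.#..#.#..
.#..#....
..####.#.
..####...
..#.....#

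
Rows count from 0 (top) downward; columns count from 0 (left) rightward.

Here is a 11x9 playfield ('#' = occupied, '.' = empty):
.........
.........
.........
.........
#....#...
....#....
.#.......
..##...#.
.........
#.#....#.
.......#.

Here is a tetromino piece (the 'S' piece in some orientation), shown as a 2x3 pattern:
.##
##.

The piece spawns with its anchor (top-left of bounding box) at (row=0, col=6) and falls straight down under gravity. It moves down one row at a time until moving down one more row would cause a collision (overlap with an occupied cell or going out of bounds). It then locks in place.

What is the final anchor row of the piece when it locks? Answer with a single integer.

Answer: 5

Derivation:
Spawn at (row=0, col=6). Try each row:
  row 0: fits
  row 1: fits
  row 2: fits
  row 3: fits
  row 4: fits
  row 5: fits
  row 6: blocked -> lock at row 5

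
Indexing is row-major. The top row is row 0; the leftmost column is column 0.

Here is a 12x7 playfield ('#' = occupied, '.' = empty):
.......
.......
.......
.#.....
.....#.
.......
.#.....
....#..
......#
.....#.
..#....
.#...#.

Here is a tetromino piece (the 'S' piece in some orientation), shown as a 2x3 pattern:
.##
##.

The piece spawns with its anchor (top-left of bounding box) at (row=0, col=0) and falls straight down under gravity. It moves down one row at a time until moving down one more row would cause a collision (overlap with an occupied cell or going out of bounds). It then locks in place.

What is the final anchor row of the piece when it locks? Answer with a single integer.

Answer: 1

Derivation:
Spawn at (row=0, col=0). Try each row:
  row 0: fits
  row 1: fits
  row 2: blocked -> lock at row 1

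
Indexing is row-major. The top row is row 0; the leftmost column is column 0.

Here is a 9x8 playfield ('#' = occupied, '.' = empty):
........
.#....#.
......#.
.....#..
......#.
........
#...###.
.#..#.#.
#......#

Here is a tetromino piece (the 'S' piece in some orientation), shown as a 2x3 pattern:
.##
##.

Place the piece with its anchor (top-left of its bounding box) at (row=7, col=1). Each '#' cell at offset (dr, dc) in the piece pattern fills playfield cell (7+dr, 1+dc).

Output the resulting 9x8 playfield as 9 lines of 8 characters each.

Fill (7+0,1+1) = (7,2)
Fill (7+0,1+2) = (7,3)
Fill (7+1,1+0) = (8,1)
Fill (7+1,1+1) = (8,2)

Answer: ........
.#....#.
......#.
.....#..
......#.
........
#...###.
.####.#.
###....#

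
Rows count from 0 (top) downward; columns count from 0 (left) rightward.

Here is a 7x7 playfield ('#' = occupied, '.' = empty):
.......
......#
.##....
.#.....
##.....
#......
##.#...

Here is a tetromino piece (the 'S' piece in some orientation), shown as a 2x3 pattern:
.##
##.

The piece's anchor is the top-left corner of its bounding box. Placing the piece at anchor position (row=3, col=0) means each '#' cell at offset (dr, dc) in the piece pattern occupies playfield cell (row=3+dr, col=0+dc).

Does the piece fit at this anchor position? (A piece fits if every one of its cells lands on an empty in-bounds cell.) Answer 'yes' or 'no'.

Check each piece cell at anchor (3, 0):
  offset (0,1) -> (3,1): occupied ('#') -> FAIL
  offset (0,2) -> (3,2): empty -> OK
  offset (1,0) -> (4,0): occupied ('#') -> FAIL
  offset (1,1) -> (4,1): occupied ('#') -> FAIL
All cells valid: no

Answer: no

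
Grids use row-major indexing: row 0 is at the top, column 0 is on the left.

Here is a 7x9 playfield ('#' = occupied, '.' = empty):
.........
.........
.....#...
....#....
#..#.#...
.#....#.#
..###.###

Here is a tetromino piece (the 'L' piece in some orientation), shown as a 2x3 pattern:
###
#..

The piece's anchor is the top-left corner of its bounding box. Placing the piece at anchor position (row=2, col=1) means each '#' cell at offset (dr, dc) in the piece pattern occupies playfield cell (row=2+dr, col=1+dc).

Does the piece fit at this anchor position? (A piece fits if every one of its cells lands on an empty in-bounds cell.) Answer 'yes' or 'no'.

Answer: yes

Derivation:
Check each piece cell at anchor (2, 1):
  offset (0,0) -> (2,1): empty -> OK
  offset (0,1) -> (2,2): empty -> OK
  offset (0,2) -> (2,3): empty -> OK
  offset (1,0) -> (3,1): empty -> OK
All cells valid: yes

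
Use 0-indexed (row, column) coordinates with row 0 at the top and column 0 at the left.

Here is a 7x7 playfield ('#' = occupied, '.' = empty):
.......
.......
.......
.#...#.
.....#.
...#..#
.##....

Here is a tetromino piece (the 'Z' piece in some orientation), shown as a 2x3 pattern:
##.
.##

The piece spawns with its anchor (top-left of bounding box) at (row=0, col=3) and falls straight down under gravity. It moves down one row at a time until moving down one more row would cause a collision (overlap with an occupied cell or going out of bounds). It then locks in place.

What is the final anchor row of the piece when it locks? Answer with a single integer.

Answer: 1

Derivation:
Spawn at (row=0, col=3). Try each row:
  row 0: fits
  row 1: fits
  row 2: blocked -> lock at row 1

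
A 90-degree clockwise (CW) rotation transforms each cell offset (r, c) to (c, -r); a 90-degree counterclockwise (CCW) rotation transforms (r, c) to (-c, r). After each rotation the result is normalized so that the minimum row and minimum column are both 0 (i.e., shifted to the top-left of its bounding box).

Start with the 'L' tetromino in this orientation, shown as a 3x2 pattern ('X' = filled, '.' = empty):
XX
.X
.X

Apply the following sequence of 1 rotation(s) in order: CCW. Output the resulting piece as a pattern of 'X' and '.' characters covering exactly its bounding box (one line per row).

Start:
XX
.X
.X
After rotation 1 (CCW):
XXX
X..

Answer: XXX
X..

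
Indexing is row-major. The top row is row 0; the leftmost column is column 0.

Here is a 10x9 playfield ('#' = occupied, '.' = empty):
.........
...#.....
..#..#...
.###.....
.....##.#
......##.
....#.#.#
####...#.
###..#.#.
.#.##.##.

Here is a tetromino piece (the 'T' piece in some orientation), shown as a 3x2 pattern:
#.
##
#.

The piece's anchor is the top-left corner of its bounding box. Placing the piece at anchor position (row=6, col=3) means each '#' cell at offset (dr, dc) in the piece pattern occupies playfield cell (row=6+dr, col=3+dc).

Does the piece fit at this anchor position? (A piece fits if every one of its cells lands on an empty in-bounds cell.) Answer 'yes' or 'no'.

Answer: no

Derivation:
Check each piece cell at anchor (6, 3):
  offset (0,0) -> (6,3): empty -> OK
  offset (1,0) -> (7,3): occupied ('#') -> FAIL
  offset (1,1) -> (7,4): empty -> OK
  offset (2,0) -> (8,3): empty -> OK
All cells valid: no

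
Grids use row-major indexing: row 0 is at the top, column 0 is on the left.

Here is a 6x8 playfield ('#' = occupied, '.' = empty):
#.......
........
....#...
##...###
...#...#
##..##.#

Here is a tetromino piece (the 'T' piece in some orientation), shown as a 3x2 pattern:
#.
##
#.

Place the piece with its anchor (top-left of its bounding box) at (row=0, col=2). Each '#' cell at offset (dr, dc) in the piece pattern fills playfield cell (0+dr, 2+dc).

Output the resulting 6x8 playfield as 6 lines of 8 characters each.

Answer: #.#.....
..##....
..#.#...
##...###
...#...#
##..##.#

Derivation:
Fill (0+0,2+0) = (0,2)
Fill (0+1,2+0) = (1,2)
Fill (0+1,2+1) = (1,3)
Fill (0+2,2+0) = (2,2)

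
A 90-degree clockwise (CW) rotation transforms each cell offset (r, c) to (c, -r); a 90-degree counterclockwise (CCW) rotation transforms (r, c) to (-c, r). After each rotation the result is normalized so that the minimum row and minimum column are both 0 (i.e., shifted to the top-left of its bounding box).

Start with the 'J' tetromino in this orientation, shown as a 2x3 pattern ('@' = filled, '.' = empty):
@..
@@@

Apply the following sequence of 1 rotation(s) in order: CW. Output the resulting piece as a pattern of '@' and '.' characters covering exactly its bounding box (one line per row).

Answer: @@
@.
@.

Derivation:
Start:
@..
@@@
After rotation 1 (CW):
@@
@.
@.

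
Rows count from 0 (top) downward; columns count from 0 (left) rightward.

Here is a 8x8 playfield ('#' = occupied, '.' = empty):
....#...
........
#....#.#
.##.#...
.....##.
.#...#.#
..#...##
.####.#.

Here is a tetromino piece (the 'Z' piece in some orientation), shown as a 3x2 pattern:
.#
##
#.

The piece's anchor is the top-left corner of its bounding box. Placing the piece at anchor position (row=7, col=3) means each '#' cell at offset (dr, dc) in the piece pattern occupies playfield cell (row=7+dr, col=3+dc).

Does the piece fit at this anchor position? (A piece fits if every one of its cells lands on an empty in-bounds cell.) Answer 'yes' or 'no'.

Check each piece cell at anchor (7, 3):
  offset (0,1) -> (7,4): occupied ('#') -> FAIL
  offset (1,0) -> (8,3): out of bounds -> FAIL
  offset (1,1) -> (8,4): out of bounds -> FAIL
  offset (2,0) -> (9,3): out of bounds -> FAIL
All cells valid: no

Answer: no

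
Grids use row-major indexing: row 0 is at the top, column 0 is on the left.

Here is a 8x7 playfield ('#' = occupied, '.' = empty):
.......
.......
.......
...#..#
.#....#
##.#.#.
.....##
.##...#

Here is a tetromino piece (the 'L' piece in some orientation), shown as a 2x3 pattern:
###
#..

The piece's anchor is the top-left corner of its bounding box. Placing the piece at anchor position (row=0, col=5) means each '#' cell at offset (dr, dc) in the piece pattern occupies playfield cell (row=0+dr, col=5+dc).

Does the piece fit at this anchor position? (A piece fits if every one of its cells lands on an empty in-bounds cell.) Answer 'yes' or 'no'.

Check each piece cell at anchor (0, 5):
  offset (0,0) -> (0,5): empty -> OK
  offset (0,1) -> (0,6): empty -> OK
  offset (0,2) -> (0,7): out of bounds -> FAIL
  offset (1,0) -> (1,5): empty -> OK
All cells valid: no

Answer: no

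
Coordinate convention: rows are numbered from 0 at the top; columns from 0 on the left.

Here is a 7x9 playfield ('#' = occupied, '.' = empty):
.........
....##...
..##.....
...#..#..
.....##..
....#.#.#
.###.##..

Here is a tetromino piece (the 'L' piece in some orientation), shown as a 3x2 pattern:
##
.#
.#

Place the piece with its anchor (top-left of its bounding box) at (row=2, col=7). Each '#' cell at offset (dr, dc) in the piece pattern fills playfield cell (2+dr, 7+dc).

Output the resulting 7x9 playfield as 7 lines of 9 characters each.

Fill (2+0,7+0) = (2,7)
Fill (2+0,7+1) = (2,8)
Fill (2+1,7+1) = (3,8)
Fill (2+2,7+1) = (4,8)

Answer: .........
....##...
..##...##
...#..#.#
.....##.#
....#.#.#
.###.##..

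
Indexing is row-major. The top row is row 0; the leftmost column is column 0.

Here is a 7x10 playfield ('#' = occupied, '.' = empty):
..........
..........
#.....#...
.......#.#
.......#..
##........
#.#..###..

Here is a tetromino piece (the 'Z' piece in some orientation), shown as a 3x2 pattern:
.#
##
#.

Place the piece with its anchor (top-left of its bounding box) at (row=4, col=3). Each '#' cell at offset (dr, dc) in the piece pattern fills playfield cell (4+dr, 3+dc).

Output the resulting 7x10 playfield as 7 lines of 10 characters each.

Fill (4+0,3+1) = (4,4)
Fill (4+1,3+0) = (5,3)
Fill (4+1,3+1) = (5,4)
Fill (4+2,3+0) = (6,3)

Answer: ..........
..........
#.....#...
.......#.#
....#..#..
##.##.....
#.##.###..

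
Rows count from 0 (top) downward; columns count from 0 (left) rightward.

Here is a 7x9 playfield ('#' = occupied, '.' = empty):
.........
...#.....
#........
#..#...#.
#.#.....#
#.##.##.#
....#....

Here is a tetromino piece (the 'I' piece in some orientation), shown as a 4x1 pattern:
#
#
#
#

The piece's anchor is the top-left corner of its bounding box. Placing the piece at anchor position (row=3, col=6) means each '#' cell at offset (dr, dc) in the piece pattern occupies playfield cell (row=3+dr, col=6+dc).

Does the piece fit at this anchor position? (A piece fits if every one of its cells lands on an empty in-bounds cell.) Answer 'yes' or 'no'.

Answer: no

Derivation:
Check each piece cell at anchor (3, 6):
  offset (0,0) -> (3,6): empty -> OK
  offset (1,0) -> (4,6): empty -> OK
  offset (2,0) -> (5,6): occupied ('#') -> FAIL
  offset (3,0) -> (6,6): empty -> OK
All cells valid: no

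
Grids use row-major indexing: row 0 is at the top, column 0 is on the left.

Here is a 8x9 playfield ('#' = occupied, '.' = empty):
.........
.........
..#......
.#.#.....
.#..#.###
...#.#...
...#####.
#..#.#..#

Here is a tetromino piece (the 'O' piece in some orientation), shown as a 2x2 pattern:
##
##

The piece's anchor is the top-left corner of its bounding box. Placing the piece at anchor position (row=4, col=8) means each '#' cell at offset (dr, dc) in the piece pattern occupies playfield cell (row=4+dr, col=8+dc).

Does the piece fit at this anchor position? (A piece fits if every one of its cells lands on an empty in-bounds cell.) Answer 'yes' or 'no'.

Check each piece cell at anchor (4, 8):
  offset (0,0) -> (4,8): occupied ('#') -> FAIL
  offset (0,1) -> (4,9): out of bounds -> FAIL
  offset (1,0) -> (5,8): empty -> OK
  offset (1,1) -> (5,9): out of bounds -> FAIL
All cells valid: no

Answer: no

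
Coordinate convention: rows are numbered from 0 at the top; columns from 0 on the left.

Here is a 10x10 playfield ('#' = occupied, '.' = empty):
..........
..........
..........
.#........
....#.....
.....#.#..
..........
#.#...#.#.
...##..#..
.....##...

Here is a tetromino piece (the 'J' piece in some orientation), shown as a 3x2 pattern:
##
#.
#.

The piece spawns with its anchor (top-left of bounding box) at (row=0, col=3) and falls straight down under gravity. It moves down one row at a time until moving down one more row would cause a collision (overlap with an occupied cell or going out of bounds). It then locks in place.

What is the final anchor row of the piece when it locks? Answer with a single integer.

Answer: 3

Derivation:
Spawn at (row=0, col=3). Try each row:
  row 0: fits
  row 1: fits
  row 2: fits
  row 3: fits
  row 4: blocked -> lock at row 3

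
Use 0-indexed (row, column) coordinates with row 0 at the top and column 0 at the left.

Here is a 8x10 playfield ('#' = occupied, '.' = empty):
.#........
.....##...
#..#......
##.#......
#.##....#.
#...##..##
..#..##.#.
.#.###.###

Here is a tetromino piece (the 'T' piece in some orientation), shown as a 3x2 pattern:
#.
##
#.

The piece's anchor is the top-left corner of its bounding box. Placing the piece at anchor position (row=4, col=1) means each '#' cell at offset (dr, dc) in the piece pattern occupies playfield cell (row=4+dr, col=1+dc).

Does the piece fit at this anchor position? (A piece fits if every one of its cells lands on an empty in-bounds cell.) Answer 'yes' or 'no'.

Answer: yes

Derivation:
Check each piece cell at anchor (4, 1):
  offset (0,0) -> (4,1): empty -> OK
  offset (1,0) -> (5,1): empty -> OK
  offset (1,1) -> (5,2): empty -> OK
  offset (2,0) -> (6,1): empty -> OK
All cells valid: yes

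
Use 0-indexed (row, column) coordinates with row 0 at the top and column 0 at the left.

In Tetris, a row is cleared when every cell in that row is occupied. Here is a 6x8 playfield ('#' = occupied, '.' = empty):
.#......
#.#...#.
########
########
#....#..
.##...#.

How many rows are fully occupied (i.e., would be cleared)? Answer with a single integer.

Check each row:
  row 0: 7 empty cells -> not full
  row 1: 5 empty cells -> not full
  row 2: 0 empty cells -> FULL (clear)
  row 3: 0 empty cells -> FULL (clear)
  row 4: 6 empty cells -> not full
  row 5: 5 empty cells -> not full
Total rows cleared: 2

Answer: 2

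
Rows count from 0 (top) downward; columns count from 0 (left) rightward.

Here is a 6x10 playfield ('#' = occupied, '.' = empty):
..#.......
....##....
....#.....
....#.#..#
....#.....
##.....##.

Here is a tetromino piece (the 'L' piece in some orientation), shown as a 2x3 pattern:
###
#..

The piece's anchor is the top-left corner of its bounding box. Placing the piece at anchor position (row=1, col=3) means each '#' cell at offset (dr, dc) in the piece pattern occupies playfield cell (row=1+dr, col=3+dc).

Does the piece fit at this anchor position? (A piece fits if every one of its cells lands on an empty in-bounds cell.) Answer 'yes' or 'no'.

Check each piece cell at anchor (1, 3):
  offset (0,0) -> (1,3): empty -> OK
  offset (0,1) -> (1,4): occupied ('#') -> FAIL
  offset (0,2) -> (1,5): occupied ('#') -> FAIL
  offset (1,0) -> (2,3): empty -> OK
All cells valid: no

Answer: no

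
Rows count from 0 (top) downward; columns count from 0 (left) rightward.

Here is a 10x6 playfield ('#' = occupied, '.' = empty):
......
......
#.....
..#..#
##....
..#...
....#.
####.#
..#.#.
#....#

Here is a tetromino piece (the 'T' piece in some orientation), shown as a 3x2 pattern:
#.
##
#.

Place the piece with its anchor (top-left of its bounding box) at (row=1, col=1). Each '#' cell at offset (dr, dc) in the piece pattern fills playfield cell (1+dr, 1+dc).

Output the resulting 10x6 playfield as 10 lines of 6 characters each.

Answer: ......
.#....
###...
.##..#
##....
..#...
....#.
####.#
..#.#.
#....#

Derivation:
Fill (1+0,1+0) = (1,1)
Fill (1+1,1+0) = (2,1)
Fill (1+1,1+1) = (2,2)
Fill (1+2,1+0) = (3,1)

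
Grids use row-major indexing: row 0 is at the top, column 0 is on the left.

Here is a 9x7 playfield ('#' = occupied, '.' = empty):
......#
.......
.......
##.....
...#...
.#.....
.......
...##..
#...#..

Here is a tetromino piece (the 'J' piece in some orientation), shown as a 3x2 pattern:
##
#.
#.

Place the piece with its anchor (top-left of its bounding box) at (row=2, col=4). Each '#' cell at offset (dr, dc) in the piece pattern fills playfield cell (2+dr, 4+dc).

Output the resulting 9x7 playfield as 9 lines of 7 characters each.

Fill (2+0,4+0) = (2,4)
Fill (2+0,4+1) = (2,5)
Fill (2+1,4+0) = (3,4)
Fill (2+2,4+0) = (4,4)

Answer: ......#
.......
....##.
##..#..
...##..
.#.....
.......
...##..
#...#..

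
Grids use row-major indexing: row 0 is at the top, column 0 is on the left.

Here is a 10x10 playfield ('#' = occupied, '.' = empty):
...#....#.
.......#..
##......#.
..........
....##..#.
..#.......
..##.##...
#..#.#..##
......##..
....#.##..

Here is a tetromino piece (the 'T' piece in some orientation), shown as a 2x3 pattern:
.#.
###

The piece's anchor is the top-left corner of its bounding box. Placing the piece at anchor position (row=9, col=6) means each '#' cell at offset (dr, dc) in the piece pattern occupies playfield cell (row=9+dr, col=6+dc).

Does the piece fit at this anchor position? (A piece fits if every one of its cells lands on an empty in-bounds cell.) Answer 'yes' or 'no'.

Answer: no

Derivation:
Check each piece cell at anchor (9, 6):
  offset (0,1) -> (9,7): occupied ('#') -> FAIL
  offset (1,0) -> (10,6): out of bounds -> FAIL
  offset (1,1) -> (10,7): out of bounds -> FAIL
  offset (1,2) -> (10,8): out of bounds -> FAIL
All cells valid: no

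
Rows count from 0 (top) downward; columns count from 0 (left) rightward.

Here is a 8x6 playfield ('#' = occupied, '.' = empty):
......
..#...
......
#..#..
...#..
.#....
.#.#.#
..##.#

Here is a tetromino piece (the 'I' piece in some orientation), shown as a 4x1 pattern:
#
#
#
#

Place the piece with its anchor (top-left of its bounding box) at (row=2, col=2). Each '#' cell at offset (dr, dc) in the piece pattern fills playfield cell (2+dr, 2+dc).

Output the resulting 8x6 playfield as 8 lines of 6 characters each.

Fill (2+0,2+0) = (2,2)
Fill (2+1,2+0) = (3,2)
Fill (2+2,2+0) = (4,2)
Fill (2+3,2+0) = (5,2)

Answer: ......
..#...
..#...
#.##..
..##..
.##...
.#.#.#
..##.#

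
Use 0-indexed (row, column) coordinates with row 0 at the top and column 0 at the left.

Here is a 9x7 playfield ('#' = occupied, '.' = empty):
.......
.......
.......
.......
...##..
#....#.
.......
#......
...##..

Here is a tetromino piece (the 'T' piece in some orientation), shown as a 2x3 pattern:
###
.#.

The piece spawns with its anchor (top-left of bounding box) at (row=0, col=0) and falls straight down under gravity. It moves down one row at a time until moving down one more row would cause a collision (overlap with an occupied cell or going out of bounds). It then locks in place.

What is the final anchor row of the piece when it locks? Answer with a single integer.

Spawn at (row=0, col=0). Try each row:
  row 0: fits
  row 1: fits
  row 2: fits
  row 3: fits
  row 4: fits
  row 5: blocked -> lock at row 4

Answer: 4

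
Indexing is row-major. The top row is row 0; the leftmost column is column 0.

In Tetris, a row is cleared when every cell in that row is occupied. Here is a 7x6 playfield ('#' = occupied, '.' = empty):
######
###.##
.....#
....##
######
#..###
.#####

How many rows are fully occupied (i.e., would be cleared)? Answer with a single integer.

Check each row:
  row 0: 0 empty cells -> FULL (clear)
  row 1: 1 empty cell -> not full
  row 2: 5 empty cells -> not full
  row 3: 4 empty cells -> not full
  row 4: 0 empty cells -> FULL (clear)
  row 5: 2 empty cells -> not full
  row 6: 1 empty cell -> not full
Total rows cleared: 2

Answer: 2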